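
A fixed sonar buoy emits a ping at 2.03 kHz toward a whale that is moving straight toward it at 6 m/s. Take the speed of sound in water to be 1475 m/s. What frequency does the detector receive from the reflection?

The whale first receives the wave as a moving observer: f₁ = f₀ · (v + u)/v = 2.03 × (1475 + 6)/1475 ≈ 2.04 kHz.
On reflection it acts as a source moving toward the stationary detector: f₂ = f₁ · v/(v − u) = 2.04 × 1475/1469 ≈ 2.05 kHz.

2.05 kHz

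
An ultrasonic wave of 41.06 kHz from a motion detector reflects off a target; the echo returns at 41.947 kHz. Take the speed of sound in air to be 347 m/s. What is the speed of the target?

Double Doppler shift off a moving reflector: f₂ = f₀ · (v + u)/(v − u) (u > 0 toward emitter).
Rearranging, u = v · (f₂ − f₀)/(f₂ + f₀) = 347 × 0.887/83.007 ≈ 3.7 m/s.
So the target is moving at 3.7 m/s toward the emitter.

3.7 m/s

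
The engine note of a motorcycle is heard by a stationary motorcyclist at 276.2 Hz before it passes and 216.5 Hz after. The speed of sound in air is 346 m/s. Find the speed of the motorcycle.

42 m/s

f₁/f₂ = (v + v_s)/(v − v_s), so v_s = v · (f₁ − f₂)/(f₁ + f₂).
v_s = 346 × (276.2 − 216.5)/(276.2 + 216.5) = 346 × 59.7/492.7 ≈ 42 m/s.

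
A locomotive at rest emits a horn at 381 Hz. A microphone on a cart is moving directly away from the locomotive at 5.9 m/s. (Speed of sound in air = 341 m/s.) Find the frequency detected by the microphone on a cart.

374 Hz

Moving observer, stationary source: f' = f · (v − v_o)/v.
f' = 381 × (341 − 5.9)/341 = 381 × 335.1/341 ≈ 374 Hz.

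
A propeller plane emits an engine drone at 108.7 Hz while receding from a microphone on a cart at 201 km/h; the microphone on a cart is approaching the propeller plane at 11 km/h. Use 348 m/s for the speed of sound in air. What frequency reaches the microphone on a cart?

201 km/h = 55.83 m/s; 11 km/h = 3.056 m/s.
Both move, so f' = f · (v + v_o)/(v + v_s).
f' = 108.7 × (348 + 3.056)/(348 + 55.83) = 108.7 × 351.06/403.83 ≈ 94 Hz.

94 Hz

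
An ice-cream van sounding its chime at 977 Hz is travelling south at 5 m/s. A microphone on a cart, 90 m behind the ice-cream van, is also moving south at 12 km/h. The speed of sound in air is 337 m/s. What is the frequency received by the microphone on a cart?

972 Hz

12 km/h = 3.333 m/s.
The microphone on a cart is behind, so the ice-cream van is moving away from it while the microphone on a cart is moving toward the ice-cream van.
General Doppler shift: f' = f · (v + v_o)/(v + v_s).
f' = 977 × (337 + 3.333)/(337 + 5) = 977 × 340.33/342 ≈ 972 Hz.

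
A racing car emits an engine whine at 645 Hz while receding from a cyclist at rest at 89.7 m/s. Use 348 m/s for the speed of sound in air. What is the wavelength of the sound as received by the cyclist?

Only the source moves, away from the listener, so f' = f · v/(v + v_s).
f' = 645 × 348/(348 + 89.7) ≈ 513 Hz.
λ' = v/f' = 348/512.817 ≈ 67.9 cm.

67.9 cm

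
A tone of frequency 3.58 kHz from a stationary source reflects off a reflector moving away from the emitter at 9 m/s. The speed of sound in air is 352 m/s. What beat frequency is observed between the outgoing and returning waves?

179 Hz

At the reflector (a moving observer), f₁ = f₀ · (v − u)/v = 3.58 × 343/352 ≈ 3.4885 kHz.
The reflection then acts as a moving source: f₂ = f₁ · v/(v + u) ≈ 3.4015 kHz.
Equivalently f₂ = f₀ · (v − u)/(v + u).
Beat frequency (with f₀ = 3580 Hz): |f₂ − f₀| = 2u·f₀/(v + u) = 2 × 9 × 3580/361 ≈ 179 Hz.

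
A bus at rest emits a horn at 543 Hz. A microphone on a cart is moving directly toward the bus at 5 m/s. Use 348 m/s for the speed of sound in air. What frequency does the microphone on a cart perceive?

551 Hz

Only the observer moves, toward the source, so f' = f · (v + v_o)/v.
f' = 543 × (348 + 5)/348 = 543 × 353/348 ≈ 551 Hz.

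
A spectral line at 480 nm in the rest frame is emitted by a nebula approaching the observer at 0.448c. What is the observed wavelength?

Relativistic Doppler for wavelength: λ' = λ₀ · √((1 − β)/(1 + β)).
λ' = 480 × √(0.5520/1.4480) = 480 × 0.61743 ≈ 296.4 nm.

296.4 nm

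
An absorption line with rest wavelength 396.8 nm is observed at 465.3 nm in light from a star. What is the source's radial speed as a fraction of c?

0.158c

λ'/λ₀ = 1.1726 > 1 (redshift), so the source is receding.
λ'/λ₀ = √((1 + β)/(1 − β)) for a receding source ⇒ β = (r² − 1)/(r² + 1) with r = λ'/λ₀.
β = (1.3751 − 1)/(1.3751 + 1) ≈ 0.158.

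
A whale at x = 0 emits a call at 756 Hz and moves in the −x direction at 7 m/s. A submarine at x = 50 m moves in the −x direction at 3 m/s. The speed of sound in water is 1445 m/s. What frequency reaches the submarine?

The observer lies on the +x side, so the source is heading away from the observer and the observer is heading toward the source.
Both move, so f' = f · (v + v_o)/(v + v_s).
f' = 756 × (1445 + 3)/(1445 + 7) = 756 × 1448/1452 ≈ 754 Hz.

754 Hz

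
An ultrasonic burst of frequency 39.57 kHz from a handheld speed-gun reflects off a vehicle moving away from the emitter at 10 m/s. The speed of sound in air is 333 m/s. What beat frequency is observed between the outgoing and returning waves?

At the vehicle (a moving observer), f₁ = f₀ · (v − u)/v = 39.57 × 323/333 ≈ 38.38 kHz.
The reflection then acts as a moving source: f₂ = f₁ · v/(v + u) ≈ 37.26 kHz.
Beat frequency (with f₀ = 39570 Hz): |f₂ − f₀| = 2u·f₀/(v + u) = 2 × 10 × 39570/343 ≈ 2307 Hz.

2307 Hz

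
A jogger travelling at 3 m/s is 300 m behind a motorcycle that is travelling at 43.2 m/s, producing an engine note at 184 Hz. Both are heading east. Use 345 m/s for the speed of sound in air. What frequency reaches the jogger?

The jogger is behind, so the motorcycle is moving away from it while the jogger is moving toward the motorcycle.
General Doppler shift: f' = f · (v + v_o)/(v + v_s).
f' = 184 × (345 + 3)/(345 + 43.2) = 184 × 348/388.2 ≈ 165 Hz.

165 Hz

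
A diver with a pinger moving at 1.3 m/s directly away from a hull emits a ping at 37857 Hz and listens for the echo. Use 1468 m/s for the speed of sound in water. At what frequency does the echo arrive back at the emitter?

The hull receives the sound from a moving source: f₁ = f₀ · v/(v + v_e) = 37857 × 1468/1469.3 ≈ 37824 Hz.
On the return leg the diver with a pinger is a moving observer: f₂ = f₁ · (v − v_e)/v = 37824 × 1466.7/1468 ≈ 37790 Hz.

37790 Hz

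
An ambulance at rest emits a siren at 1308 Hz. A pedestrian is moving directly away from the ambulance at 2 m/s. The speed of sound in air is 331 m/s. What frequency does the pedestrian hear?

1300 Hz

Only the observer moves, away from the source, so f' = f · (v − v_o)/v.
f' = 1308 × (331 − 2)/331 = 1308 × 329/331 ≈ 1300 Hz.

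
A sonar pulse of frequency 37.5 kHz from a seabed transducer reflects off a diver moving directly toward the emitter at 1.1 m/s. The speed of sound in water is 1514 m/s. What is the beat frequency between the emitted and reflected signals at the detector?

At the diver (a moving observer), f₁ = f₀ · (v + u)/v = 37.5 × 1515.1/1514 ≈ 37.5272 kHz.
On reflection it acts as a source moving toward the stationary detector: f₂ = f₁ · v/(v − u) = 37.5272 × 1514/1512.9 ≈ 37.5545 kHz.
Beat frequency (with f₀ = 37500 Hz): |f₂ − f₀| = 2u·f₀/(v − u) = 2 × 1.1 × 37500/1512.9 ≈ 54.5 Hz.

54.5 Hz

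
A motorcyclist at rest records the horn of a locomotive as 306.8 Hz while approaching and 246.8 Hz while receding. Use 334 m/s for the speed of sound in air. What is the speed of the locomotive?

36 m/s

f₁/f₂ = (v + v_s)/(v − v_s), so v_s = v · (f₁ − f₂)/(f₁ + f₂).
v_s = 334 × (306.8 − 246.8)/(306.8 + 246.8) = 334 × 60.0/553.6 ≈ 36 m/s.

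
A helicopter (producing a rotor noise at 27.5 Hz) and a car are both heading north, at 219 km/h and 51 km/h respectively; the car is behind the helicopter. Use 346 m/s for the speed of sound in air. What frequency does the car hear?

219 km/h = 60.83 m/s; 51 km/h = 14.17 m/s.
The car is behind, so the helicopter is moving away from it while the car is moving toward the helicopter.
General Doppler shift: f' = f · (v + v_o)/(v + v_s).
f' = 27.5 × (346 + 14.17)/(346 + 60.83) = 27.5 × 360.17/406.83 ≈ 24.3 Hz.

24.3 Hz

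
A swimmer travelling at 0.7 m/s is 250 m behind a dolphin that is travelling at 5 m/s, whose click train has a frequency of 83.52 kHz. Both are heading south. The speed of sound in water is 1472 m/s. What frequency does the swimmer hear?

83.3 kHz

The swimmer is behind, so the dolphin is moving away from it while the swimmer is moving toward the dolphin.
General Doppler shift: f' = f · (v + v_o)/(v + v_s).
f' = 83.52 × (1472 + 0.7)/(1472 + 5) = 83.52 × 1472.7/1477 ≈ 83.3 kHz.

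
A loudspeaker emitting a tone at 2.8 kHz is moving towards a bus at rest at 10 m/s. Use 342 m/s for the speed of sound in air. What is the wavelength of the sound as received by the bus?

11.9 cm

Only the source moves, toward the listener, so f' = f · v/(v − v_s).
f' = 2.8 × 342/(342 − 10) ≈ 2.88 kHz.
λ' = v/f' = 342/2884.34 ≈ 11.9 cm.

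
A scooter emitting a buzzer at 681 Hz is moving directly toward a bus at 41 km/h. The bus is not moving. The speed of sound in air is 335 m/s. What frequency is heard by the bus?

705 Hz

41 km/h = 11.39 m/s.
Moving source, stationary observer: f' = f · v/(v − v_s) since the source is approaching.
f' = 681 × 335/(335 − 11.39) = 681 × 335/323.6 ≈ 705 Hz.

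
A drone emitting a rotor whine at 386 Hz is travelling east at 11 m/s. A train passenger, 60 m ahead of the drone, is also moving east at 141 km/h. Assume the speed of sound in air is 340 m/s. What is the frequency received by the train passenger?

141 km/h = 39.17 m/s.
The train passenger is ahead, so the drone is moving toward it while the train passenger is moving away from the drone.
General Doppler shift: f' = f · (v − v_o)/(v − v_s).
f' = 386 × (340 − 39.17)/(340 − 11) = 386 × 300.83/329 ≈ 353 Hz.

353 Hz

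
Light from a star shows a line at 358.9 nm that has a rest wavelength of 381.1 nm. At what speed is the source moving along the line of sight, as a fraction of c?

0.060c

λ'/λ₀ = 0.9417 < 1 (blueshift), so the source is approaching.
λ'/λ₀ = √((1 − β)/(1 + β)) for an approaching source ⇒ β = (1 − r²)/(1 + r²) with r = λ'/λ₀.
β = (1 − 0.8869)/(1 + 0.8869) ≈ 0.060.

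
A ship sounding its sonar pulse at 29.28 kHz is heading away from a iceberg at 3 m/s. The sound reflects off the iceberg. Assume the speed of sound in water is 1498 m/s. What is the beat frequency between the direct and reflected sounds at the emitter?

The iceberg receives the sound from a moving source: f₁ = f₀ · v/(v + v_e) = 29.28 × 1498/1501 ≈ 29.2215 kHz.
On the return leg the ship is a moving observer: f₂ = f₁ · (v − v_e)/v = 29.2215 × 1495/1498 ≈ 29.1630 kHz.
Equivalently f₂ = f₀ · (v − v_e)/(v + v_e).
Beat against the emitted tone (with f₀ = 29280 Hz): |f₂ − f₀| = 2v_e·f₀/(v + v_e) = 2 × 3 × 29280/1501 ≈ 117 Hz.

117 Hz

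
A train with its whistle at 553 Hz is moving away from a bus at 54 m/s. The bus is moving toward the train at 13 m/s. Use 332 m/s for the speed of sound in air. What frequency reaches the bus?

494 Hz

Both move, so f' = f · (v + v_o)/(v + v_s).
f' = 553 × (332 + 13)/(332 + 54) = 553 × 345/386 ≈ 494 Hz.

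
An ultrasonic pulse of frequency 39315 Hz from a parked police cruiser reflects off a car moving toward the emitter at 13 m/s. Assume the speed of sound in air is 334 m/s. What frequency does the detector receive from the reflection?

42499 Hz

The car first receives the wave as a moving observer: f₁ = f₀ · (v + u)/v = 39315 × (334 + 13)/334 ≈ 40845 Hz.
On reflection it acts as a source moving toward the stationary detector: f₂ = f₁ · v/(v − u) = 40845 × 334/321 ≈ 42499 Hz.
Equivalently f₂ = f₀ · (v + u)/(v − u).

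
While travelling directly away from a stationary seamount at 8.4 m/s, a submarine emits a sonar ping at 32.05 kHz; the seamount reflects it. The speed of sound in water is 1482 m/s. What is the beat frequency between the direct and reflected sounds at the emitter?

361 Hz

The seamount receives the sound from a moving source: f₁ = f₀ · v/(v + v_e) = 32.05 × 1482/1490.4 ≈ 31.869 kHz.
On the return leg the submarine is a moving observer: f₂ = f₁ · (v − v_e)/v = 31.869 × 1473.6/1482 ≈ 31.689 kHz.
Equivalently f₂ = f₀ · (v − v_e)/(v + v_e).
Beat against the emitted tone (with f₀ = 32050 Hz): |f₂ − f₀| = 2v_e·f₀/(v + v_e) = 2 × 8.4 × 32050/1490.4 ≈ 361 Hz.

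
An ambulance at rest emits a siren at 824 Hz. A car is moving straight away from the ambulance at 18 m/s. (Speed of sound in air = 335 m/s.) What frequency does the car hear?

780 Hz

Moving observer, stationary source: f' = f · (v − v_o)/v.
f' = 824 × (335 − 18)/335 = 824 × 317/335 ≈ 780 Hz.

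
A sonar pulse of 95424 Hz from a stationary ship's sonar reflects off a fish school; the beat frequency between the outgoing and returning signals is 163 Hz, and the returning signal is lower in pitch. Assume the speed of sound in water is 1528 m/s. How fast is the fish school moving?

1.31 m/s

Double Doppler shift off a moving reflector: f₂ = f₀ · (v + u)/(v − u) (u > 0 toward emitter).
Returning signal is lower, so f₂ = f₀ − Δf = 95424 − 163 = 95261 Hz.
Rearranging, u = v · (f₂ − f₀)/(f₂ + f₀) = 1528 × -163/190685 ≈ -1.31 m/s.
So the fish school is moving at 1.31 m/s away from the emitter.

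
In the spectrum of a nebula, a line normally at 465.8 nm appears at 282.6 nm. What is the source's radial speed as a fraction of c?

λ'/λ₀ = 0.6067 < 1 (blueshift), so the source is approaching.
λ'/λ₀ = √((1 − β)/(1 + β)) for an approaching source ⇒ β = (1 − r²)/(1 + r²) with r = λ'/λ₀.
β = (1 − 0.3681)/(1 + 0.3681) ≈ 0.462.

0.462c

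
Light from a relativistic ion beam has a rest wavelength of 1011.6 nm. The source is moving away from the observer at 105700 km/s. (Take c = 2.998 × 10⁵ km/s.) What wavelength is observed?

1462.1 nm

β = v/c = 105700/299800 = 0.3526.
Relativistic Doppler for wavelength: λ' = λ₀ · √((1 + β)/(1 − β)).
λ' = 1011.6 × √(1.3526/0.6474) = 1011.6 × 1.44538 ≈ 1462.1 nm.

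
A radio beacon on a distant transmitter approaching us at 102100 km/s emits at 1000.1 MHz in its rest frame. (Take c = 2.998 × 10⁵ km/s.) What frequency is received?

β = v/c = 102100/299800 = 0.3406.
Relativistic Doppler for frequency: f' = f₀ · √((1 + β)/(1 − β)).
f' = 1000.1 × √(1.3406/0.6594) = 1000.1 × 1.42579 ≈ 1425.9 MHz.

1425.9 MHz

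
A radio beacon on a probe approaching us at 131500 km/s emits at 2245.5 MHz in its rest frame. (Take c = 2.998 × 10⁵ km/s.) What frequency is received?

3594.7 MHz

β = v/c = 131500/299800 = 0.4386.
Relativistic Doppler for frequency: f' = f₀ · √((1 + β)/(1 − β)).
f' = 2245.5 × √(1.4386/0.5614) = 2245.5 × 1.60084 ≈ 3594.7 MHz.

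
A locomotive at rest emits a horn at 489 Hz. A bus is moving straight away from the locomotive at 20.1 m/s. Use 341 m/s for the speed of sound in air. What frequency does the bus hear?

460 Hz

Moving observer, stationary source: f' = f · (v − v_o)/v.
f' = 489 × (341 − 20.1)/341 = 489 × 320.9/341 ≈ 460 Hz.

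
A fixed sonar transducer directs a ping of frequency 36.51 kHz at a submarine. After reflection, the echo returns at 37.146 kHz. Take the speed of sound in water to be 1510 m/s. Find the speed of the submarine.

13.0 m/s

Double Doppler shift off a moving reflector: f₂ = f₀ · (v + u)/(v − u) (u > 0 toward emitter).
Rearranging, u = v · (f₂ − f₀)/(f₂ + f₀) = 1510 × 0.636/73.656 ≈ 13.0 m/s.
So the submarine is moving at 13.0 m/s toward the emitter.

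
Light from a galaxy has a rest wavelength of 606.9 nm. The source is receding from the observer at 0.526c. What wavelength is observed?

1088.9 nm

Relativistic Doppler for wavelength: λ' = λ₀ · √((1 + β)/(1 − β)).
λ' = 606.9 × √(1.5260/0.4740) = 606.9 × 1.79427 ≈ 1088.9 nm.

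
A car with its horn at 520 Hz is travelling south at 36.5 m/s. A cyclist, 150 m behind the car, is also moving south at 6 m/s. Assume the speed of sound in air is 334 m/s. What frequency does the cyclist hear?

477 Hz

The cyclist is behind, so the car is moving away from it while the cyclist is moving toward the car.
With source receding and observer approaching, f' = f · (v + v_o)/(v + v_s).
f' = 520 × (334 + 6)/(334 + 36.5) = 520 × 340/370.5 ≈ 477 Hz.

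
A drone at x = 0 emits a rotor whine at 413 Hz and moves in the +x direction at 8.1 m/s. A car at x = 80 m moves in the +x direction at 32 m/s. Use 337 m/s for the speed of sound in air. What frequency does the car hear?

The observer lies on the +x side, so the source is heading toward the observer and the observer is heading away from the source.
With source approaching and observer receding, f' = f · (v − v_o)/(v − v_s).
f' = 413 × (337 − 32)/(337 − 8.1) = 413 × 305/328.9 ≈ 383 Hz.

383 Hz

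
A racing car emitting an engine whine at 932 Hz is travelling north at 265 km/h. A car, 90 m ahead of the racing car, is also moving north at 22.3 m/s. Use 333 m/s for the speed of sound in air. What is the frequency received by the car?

1116 Hz

265 km/h = 73.61 m/s.
The car is ahead, so the racing car is moving toward it while the car is moving away from the racing car.
Both move, so f' = f · (v − v_o)/(v − v_s).
f' = 932 × (333 − 22.3)/(333 − 73.61) = 932 × 310.7/259.39 ≈ 1116 Hz.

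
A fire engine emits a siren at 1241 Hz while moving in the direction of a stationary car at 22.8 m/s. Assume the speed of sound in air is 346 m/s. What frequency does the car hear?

Moving source, stationary observer: f' = f · v/(v − v_s) since the source is approaching.
f' = 1241 × 346/(346 − 22.8) = 1241 × 346/323.2 ≈ 1329 Hz.

1329 Hz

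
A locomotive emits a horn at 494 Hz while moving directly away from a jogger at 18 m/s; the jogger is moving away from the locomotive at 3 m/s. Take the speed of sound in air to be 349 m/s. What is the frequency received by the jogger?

General Doppler shift: f' = f · (v − v_o)/(v + v_s).
f' = 494 × (349 − 3)/(349 + 18) = 494 × 346/367 ≈ 466 Hz.

466 Hz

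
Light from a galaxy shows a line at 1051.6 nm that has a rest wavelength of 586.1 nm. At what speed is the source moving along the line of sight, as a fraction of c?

λ'/λ₀ = 1.7942 > 1 (redshift), so the source is receding.
λ'/λ₀ = √((1 + β)/(1 − β)) for a receding source ⇒ β = (r² − 1)/(r² + 1) with r = λ'/λ₀.
β = (3.2193 − 1)/(3.2193 + 1) ≈ 0.526.

0.526c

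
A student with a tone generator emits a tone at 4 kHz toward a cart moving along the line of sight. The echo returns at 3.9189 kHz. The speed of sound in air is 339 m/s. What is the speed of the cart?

3.5 m/s

Double Doppler shift off a moving reflector: f₂ = f₀ · (v + u)/(v − u) (u > 0 toward emitter).
Rearranging, u = v · (f₂ − f₀)/(f₂ + f₀) = 339 × -0.0811/7.9189 ≈ -3.5 m/s.
So the cart is moving at 3.5 m/s away from the emitter.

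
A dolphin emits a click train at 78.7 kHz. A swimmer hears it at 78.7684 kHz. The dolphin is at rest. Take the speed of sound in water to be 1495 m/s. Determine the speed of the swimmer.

f' > f, so the swimmer is approaching.
f' = f · (v + v_o)/v ⇒ v_o = v · |f'/f − 1|.
v_o = 1495 × |78.7684/78.7 − 1| = 1495 × 0.0008691 ≈ 1.30 m/s.

1.30 m/s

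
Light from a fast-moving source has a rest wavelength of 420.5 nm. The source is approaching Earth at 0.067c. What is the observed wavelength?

393.2 nm

Relativistic Doppler for wavelength: λ' = λ₀ · √((1 − β)/(1 + β)).
λ' = 420.5 × √(0.9330/1.0670) = 420.5 × 0.93510 ≈ 393.2 nm.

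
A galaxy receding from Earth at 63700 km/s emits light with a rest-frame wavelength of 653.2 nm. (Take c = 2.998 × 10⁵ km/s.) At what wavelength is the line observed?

810.5 nm

β = v/c = 63700/299800 = 0.2125.
Relativistic Doppler for wavelength: λ' = λ₀ · √((1 + β)/(1 − β)).
λ' = 653.2 × √(1.2125/0.7875) = 653.2 × 1.24081 ≈ 810.5 nm.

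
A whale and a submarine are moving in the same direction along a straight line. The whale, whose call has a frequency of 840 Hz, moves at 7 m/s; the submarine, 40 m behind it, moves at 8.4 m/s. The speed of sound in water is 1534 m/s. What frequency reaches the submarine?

The submarine is behind, so the whale is moving away from it while the submarine is moving toward the whale.
Both move, so f' = f · (v + v_o)/(v + v_s).
f' = 840 × (1534 + 8.4)/(1534 + 7) = 840 × 1542.4/1541 ≈ 841 Hz.

841 Hz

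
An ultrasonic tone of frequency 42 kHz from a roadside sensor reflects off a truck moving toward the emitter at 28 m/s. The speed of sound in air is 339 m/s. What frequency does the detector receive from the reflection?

49.6 kHz

The truck first receives the wave as a moving observer: f₁ = f₀ · (v + u)/v = 42 × (339 + 28)/339 ≈ 45.5 kHz.
The reflection then acts as a moving source: f₂ = f₁ · v/(v − u) ≈ 49.6 kHz.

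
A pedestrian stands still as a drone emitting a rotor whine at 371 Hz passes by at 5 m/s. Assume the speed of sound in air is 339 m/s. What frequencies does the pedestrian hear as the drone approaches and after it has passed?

Approaching: f₁ = f · v/(v − v_s) = 371 × 339/334 ≈ 377 Hz.
Receding: f₂ = f · v/(v + v_s) = 371 × 339/344 ≈ 366 Hz.

377 Hz approaching; 366 Hz receding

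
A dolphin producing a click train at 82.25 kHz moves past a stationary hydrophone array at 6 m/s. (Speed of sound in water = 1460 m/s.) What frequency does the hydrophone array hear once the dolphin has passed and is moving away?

Receding: f₂ = f · v/(v + v_s) = 82.25 × 1460/1466 ≈ 81.9 kHz.

81.9 kHz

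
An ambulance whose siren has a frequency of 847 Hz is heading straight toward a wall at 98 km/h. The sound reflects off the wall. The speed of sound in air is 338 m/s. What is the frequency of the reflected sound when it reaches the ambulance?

98 km/h = 27.22 m/s.
The wall receives the sound from a moving source: f₁ = f₀ · v/(v − v_e) = 847 × 338/310.78 ≈ 921 Hz.
On the return leg the ambulance is a moving observer: f₂ = f₁ · (v + v_e)/v = 921 × 365.22/338 ≈ 995 Hz.

995 Hz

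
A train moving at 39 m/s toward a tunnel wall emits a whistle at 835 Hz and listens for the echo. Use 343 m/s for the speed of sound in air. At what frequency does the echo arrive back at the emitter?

The tunnel wall receives the sound from a moving source: f₁ = f₀ · v/(v − v_e) = 835 × 343/304 ≈ 942 Hz.
On the return leg the train is a moving observer: f₂ = f₁ · (v + v_e)/v = 942 × 382/343 ≈ 1049 Hz.
Equivalently f₂ = f₀ · (v + v_e)/(v − v_e).

1049 Hz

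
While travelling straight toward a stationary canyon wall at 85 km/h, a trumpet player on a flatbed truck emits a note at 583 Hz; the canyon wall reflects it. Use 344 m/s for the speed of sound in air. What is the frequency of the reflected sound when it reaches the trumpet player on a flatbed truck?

85 km/h = 23.61 m/s.
The canyon wall receives the sound from a moving source: f₁ = f₀ · v/(v − v_e) = 583 × 344/320.39 ≈ 626 Hz.
On the return leg the trumpet player on a flatbed truck is a moving observer: f₂ = f₁ · (v + v_e)/v = 626 × 367.61/344 ≈ 669 Hz.
Equivalently f₂ = f₀ · (v + v_e)/(v − v_e).

669 Hz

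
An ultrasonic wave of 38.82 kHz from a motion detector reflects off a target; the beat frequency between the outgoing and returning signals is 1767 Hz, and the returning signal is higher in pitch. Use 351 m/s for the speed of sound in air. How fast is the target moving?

7.8 m/s

Double Doppler shift off a moving reflector: f₂ = f₀ · (v + u)/(v − u) (u > 0 toward emitter).
Returning signal is higher, so f₂ = f₀ + Δf = 38820 + 1767 = 40587 Hz.
Rearranging, u = v · (f₂ − f₀)/(f₂ + f₀) = 351 × 1767/79407 ≈ 7.8 m/s.
So the target is moving at 7.8 m/s toward the emitter.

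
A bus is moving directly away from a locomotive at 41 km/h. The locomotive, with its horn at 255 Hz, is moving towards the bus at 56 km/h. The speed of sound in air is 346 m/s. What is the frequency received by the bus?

56 km/h = 15.56 m/s; 41 km/h = 11.39 m/s.
General Doppler shift: f' = f · (v − v_o)/(v − v_s).
f' = 255 × (346 − 11.39)/(346 − 15.56) = 255 × 334.61/330.44 ≈ 258 Hz.

258 Hz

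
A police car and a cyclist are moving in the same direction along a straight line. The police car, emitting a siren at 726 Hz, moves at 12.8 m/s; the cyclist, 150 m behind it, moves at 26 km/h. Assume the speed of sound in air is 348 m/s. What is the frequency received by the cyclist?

715 Hz

26 km/h = 7.222 m/s.
The cyclist is behind, so the police car is moving away from it while the cyclist is moving toward the police car.
General Doppler shift: f' = f · (v + v_o)/(v + v_s).
f' = 726 × (348 + 7.222)/(348 + 12.8) = 726 × 355.22/360.8 ≈ 715 Hz.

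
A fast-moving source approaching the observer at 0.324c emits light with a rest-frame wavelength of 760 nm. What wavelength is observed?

543.1 nm

Relativistic Doppler for wavelength: λ' = λ₀ · √((1 − β)/(1 + β)).
λ' = 760 × √(0.6760/1.3240) = 760 × 0.71454 ≈ 543.1 nm.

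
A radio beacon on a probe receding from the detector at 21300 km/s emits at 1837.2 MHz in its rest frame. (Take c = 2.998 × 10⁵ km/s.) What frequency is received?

1711.0 MHz

β = v/c = 21300/299800 = 0.0710.
Relativistic Doppler for frequency: f' = f₀ · √((1 − β)/(1 + β)).
f' = 1837.2 × √(0.9290/1.0710) = 1837.2 × 0.93131 ≈ 1711.0 MHz.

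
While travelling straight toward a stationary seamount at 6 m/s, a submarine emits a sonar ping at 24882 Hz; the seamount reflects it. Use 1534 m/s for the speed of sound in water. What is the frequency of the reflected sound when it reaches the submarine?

The seamount receives the sound from a moving source: f₁ = f₀ · v/(v − v_e) = 24882 × 1534/1528 ≈ 24980 Hz.
On the return leg the submarine is a moving observer: f₂ = f₁ · (v + v_e)/v = 24980 × 1540/1534 ≈ 25077 Hz.

25077 Hz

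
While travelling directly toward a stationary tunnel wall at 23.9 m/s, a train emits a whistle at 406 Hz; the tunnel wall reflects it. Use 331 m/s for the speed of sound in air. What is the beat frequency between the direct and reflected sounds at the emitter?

63 Hz

The tunnel wall receives the sound from a moving source: f₁ = f₀ · v/(v − v_e) = 406 × 331/307.1 ≈ 437.6 Hz.
On the return leg the train is a moving observer: f₂ = f₁ · (v + v_e)/v = 437.6 × 354.9/331 ≈ 469.2 Hz.
Equivalently f₂ = f₀ · (v + v_e)/(v − v_e).
Beat against the emitted tone: |f₂ − f₀| = 2v_e·f₀/(v − v_e) = 2 × 23.9 × 406/307.1 ≈ 63 Hz.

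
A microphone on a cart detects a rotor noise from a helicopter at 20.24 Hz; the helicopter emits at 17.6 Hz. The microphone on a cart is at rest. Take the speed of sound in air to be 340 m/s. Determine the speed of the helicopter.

f' > f, so the helicopter is approaching.
f' = f · v/(v − v_s) ⇒ v_s = v · |1 − f/f'|.
v_s = 340 × |1 − 17.6/20.24| = 340 × 0.1304 ≈ 44 m/s.

44 m/s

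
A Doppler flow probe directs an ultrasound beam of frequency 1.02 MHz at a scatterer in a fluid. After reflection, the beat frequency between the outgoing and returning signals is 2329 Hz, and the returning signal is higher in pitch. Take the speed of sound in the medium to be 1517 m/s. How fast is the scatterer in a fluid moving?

Double Doppler shift off a moving reflector: f₂ = f₀ · (v + u)/(v − u) (u > 0 toward emitter).
Returning signal is higher, so f₂ = f₀ + Δf = 1020000 + 2329 = 1022329 Hz.
Rearranging, u = v · (f₂ − f₀)/(f₂ + f₀) = 1517 × 2329/2042329 ≈ 1.73 m/s.
So the scatterer in a fluid is moving at 1.73 m/s toward the emitter.

1.73 m/s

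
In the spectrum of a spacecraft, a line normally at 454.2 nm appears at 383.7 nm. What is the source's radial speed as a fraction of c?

λ'/λ₀ = 0.8448 < 1 (blueshift), so the source is approaching.
λ'/λ₀ = √((1 − β)/(1 + β)) for an approaching source ⇒ β = (1 − r²)/(1 + r²) with r = λ'/λ₀.
β = (1 − 0.7137)/(1 + 0.7137) ≈ 0.167.

0.167c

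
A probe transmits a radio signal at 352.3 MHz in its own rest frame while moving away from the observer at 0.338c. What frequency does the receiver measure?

247.8 MHz

Relativistic Doppler for frequency: f' = f₀ · √((1 − β)/(1 + β)).
f' = 352.3 × √(0.6620/1.3380) = 352.3 × 0.70340 ≈ 247.8 MHz.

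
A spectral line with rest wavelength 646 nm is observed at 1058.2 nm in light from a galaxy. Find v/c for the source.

0.457c

λ'/λ₀ = 1.6381 > 1 (redshift), so the source is receding.
λ'/λ₀ = √((1 + β)/(1 − β)) for a receding source ⇒ β = (r² − 1)/(r² + 1) with r = λ'/λ₀.
β = (2.6833 − 1)/(2.6833 + 1) ≈ 0.457.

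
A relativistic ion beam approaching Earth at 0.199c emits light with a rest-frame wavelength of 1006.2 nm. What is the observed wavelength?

Relativistic Doppler for wavelength: λ' = λ₀ · √((1 − β)/(1 + β)).
λ' = 1006.2 × √(0.8010/1.1990) = 1006.2 × 0.81735 ≈ 822.4 nm.

822.4 nm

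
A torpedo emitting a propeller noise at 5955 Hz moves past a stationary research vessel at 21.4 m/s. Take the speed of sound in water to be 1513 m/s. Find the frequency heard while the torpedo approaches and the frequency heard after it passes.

Approaching: f₁ = f · v/(v − v_s) = 5955 × 1513/1491.6 ≈ 6040 Hz.
Receding: f₂ = f · v/(v + v_s) = 5955 × 1513/1534.4 ≈ 5872 Hz.

6040 Hz approaching; 5872 Hz receding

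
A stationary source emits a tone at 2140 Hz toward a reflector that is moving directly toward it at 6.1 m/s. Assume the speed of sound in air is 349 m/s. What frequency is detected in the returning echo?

The reflector first receives the wave as a moving observer: f₁ = f₀ · (v + u)/v = 2140 × (349 + 6.1)/349 ≈ 2177 Hz.
The reflection then acts as a moving source: f₂ = f₁ · v/(v − u) ≈ 2216 Hz.

2216 Hz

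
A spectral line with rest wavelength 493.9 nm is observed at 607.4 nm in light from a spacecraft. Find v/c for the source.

0.204

λ'/λ₀ = 1.2298 > 1 (redshift), so the source is receding.
λ'/λ₀ = √((1 + β)/(1 − β)) for a receding source ⇒ β = (r² − 1)/(r² + 1) with r = λ'/λ₀.
β = (1.5124 − 1)/(1.5124 + 1) ≈ 0.204.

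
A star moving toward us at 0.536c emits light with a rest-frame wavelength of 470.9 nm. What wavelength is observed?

Relativistic Doppler for wavelength: λ' = λ₀ · √((1 − β)/(1 + β)).
λ' = 470.9 × √(0.4640/1.5360) = 470.9 × 0.54962 ≈ 258.8 nm.

258.8 nm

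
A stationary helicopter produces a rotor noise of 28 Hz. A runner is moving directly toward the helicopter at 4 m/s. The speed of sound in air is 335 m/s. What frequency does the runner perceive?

Moving observer, stationary source: f' = f · (v + v_o)/v.
f' = 28 × (335 + 4)/335 = 28 × 339/335 ≈ 28.3 Hz.

28.3 Hz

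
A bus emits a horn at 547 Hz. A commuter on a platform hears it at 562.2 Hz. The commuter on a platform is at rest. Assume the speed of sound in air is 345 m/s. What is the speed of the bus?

f' > f, so the bus is approaching.
f' = f · v/(v − v_s) ⇒ v_s = v · |1 − f/f'|.
v_s = 345 × |1 − 547/562.2| = 345 × 0.02704 ≈ 9.3 m/s.

9.3 m/s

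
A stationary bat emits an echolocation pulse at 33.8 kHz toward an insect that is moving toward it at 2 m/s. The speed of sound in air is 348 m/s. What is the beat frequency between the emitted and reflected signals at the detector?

At the insect (a moving observer), f₁ = f₀ · (v + u)/v = 33.8 × 350/348 ≈ 33.994 kHz.
On reflection it acts as a source moving toward the stationary detector: f₂ = f₁ · v/(v − u) = 33.994 × 348/346 ≈ 34.191 kHz.
Equivalently f₂ = f₀ · (v + u)/(v − u).
Beat frequency (with f₀ = 33800 Hz): |f₂ − f₀| = 2u·f₀/(v − u) = 2 × 2 × 33800/346 ≈ 391 Hz.

391 Hz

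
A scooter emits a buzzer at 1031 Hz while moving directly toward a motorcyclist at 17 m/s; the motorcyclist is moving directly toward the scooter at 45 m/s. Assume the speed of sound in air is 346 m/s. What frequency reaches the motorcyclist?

Both move, so f' = f · (v + v_o)/(v − v_s).
f' = 1031 × (346 + 45)/(346 − 17) = 1031 × 391/329 ≈ 1225 Hz.

1225 Hz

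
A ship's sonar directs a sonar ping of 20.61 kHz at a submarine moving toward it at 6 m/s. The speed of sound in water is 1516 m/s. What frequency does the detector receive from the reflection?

20.8 kHz

The submarine first receives the wave as a moving observer: f₁ = f₀ · (v + u)/v = 20.61 × (1516 + 6)/1516 ≈ 20.7 kHz.
The reflection then acts as a moving source: f₂ = f₁ · v/(v − u) ≈ 20.8 kHz.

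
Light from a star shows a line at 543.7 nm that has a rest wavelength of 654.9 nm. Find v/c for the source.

0.184c

λ'/λ₀ = 0.8302 < 1 (blueshift), so the source is approaching.
λ'/λ₀ = √((1 − β)/(1 + β)) for an approaching source ⇒ β = (1 − r²)/(1 + r²) with r = λ'/λ₀.
β = (1 − 0.6892)/(1 + 0.6892) ≈ 0.184.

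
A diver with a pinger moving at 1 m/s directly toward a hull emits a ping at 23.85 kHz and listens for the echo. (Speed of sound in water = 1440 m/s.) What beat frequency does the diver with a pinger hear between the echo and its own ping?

33.1 Hz

The hull receives the sound from a moving source: f₁ = f₀ · v/(v − v_e) = 23.85 × 1440/1439 ≈ 23.8666 kHz.
On the return leg the diver with a pinger is a moving observer: f₂ = f₁ · (v + v_e)/v = 23.8666 × 1441/1440 ≈ 23.8831 kHz.
Equivalently f₂ = f₀ · (v + v_e)/(v − v_e).
Beat against the emitted tone (with f₀ = 23850 Hz): |f₂ − f₀| = 2v_e·f₀/(v − v_e) = 2 × 1 × 23850/1439 ≈ 33.1 Hz.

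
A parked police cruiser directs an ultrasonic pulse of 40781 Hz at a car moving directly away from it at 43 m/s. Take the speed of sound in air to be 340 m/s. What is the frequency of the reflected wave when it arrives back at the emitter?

The car first receives the wave as a moving observer: f₁ = f₀ · (v − u)/v = 40781 × (340 − 43)/340 ≈ 35623 Hz.
The reflection then acts as a moving source: f₂ = f₁ · v/(v + u) ≈ 31624 Hz.
Equivalently f₂ = f₀ · (v − u)/(v + u).

31624 Hz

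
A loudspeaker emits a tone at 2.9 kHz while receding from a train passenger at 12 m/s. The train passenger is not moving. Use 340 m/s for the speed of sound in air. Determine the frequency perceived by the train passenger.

With the source moving away from a stationary observer, f' = f · v/(v + v_s).
f' = 2.9 × 340/(340 + 12) = 2.9 × 340/352 ≈ 2.80 kHz.

2.80 kHz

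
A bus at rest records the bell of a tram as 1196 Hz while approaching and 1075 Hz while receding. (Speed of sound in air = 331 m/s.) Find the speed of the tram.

17.6 m/s

f₁/f₂ = (v + v_s)/(v − v_s), so v_s = v · (f₁ − f₂)/(f₁ + f₂).
v_s = 331 × (1196 − 1075)/(1196 + 1075) = 331 × 121/2271 ≈ 17.6 m/s.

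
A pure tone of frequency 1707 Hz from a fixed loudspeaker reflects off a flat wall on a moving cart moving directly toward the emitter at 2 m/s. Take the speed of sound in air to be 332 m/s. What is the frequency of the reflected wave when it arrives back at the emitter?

1728 Hz

The flat wall on a moving cart first receives the wave as a moving observer: f₁ = f₀ · (v + u)/v = 1707 × (332 + 2)/332 ≈ 1717 Hz.
On reflection it acts as a source moving toward the stationary detector: f₂ = f₁ · v/(v − u) = 1717 × 332/330 ≈ 1728 Hz.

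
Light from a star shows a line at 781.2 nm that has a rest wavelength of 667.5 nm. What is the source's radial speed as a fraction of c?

0.156c

λ'/λ₀ = 1.1703 > 1 (redshift), so the source is receding.
λ'/λ₀ = √((1 + β)/(1 − β)) for a receding source ⇒ β = (r² − 1)/(r² + 1) with r = λ'/λ₀.
β = (1.3697 − 1)/(1.3697 + 1) ≈ 0.156.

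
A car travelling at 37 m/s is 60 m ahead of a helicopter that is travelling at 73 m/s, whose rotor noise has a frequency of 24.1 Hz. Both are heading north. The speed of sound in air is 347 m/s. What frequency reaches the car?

The car is ahead, so the helicopter is moving toward it while the car is moving away from the helicopter.
General Doppler shift: f' = f · (v − v_o)/(v − v_s).
f' = 24.1 × (347 − 37)/(347 − 73) = 24.1 × 310/274 ≈ 27.3 Hz.

27.3 Hz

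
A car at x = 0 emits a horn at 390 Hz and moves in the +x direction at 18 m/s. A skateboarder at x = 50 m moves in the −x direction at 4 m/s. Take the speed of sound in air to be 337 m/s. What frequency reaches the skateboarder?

The observer lies on the +x side, so the source is heading toward the observer and the observer is heading toward the source.
Both move, so f' = f · (v + v_o)/(v − v_s).
f' = 390 × (337 + 4)/(337 − 18) = 390 × 341/319 ≈ 417 Hz.

417 Hz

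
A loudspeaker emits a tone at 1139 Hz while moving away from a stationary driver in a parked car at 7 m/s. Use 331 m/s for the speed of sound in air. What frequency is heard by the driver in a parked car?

1115 Hz

Only the source moves, away from the listener, so f' = f · v/(v + v_s).
f' = 1139 × 331/(331 + 7) = 1139 × 331/338 ≈ 1115 Hz.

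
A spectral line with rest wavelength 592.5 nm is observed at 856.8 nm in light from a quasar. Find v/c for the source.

λ'/λ₀ = 1.4461 > 1 (redshift), so the source is receding.
λ'/λ₀ = √((1 + β)/(1 − β)) for a receding source ⇒ β = (r² − 1)/(r² + 1) with r = λ'/λ₀.
β = (2.0911 − 1)/(2.0911 + 1) ≈ 0.353.

0.353c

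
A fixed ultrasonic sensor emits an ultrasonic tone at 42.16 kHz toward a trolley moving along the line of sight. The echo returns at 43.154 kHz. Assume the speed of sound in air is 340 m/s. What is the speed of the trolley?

4.0 m/s

Double Doppler shift off a moving reflector: f₂ = f₀ · (v + u)/(v − u) (u > 0 toward emitter).
Rearranging, u = v · (f₂ − f₀)/(f₂ + f₀) = 340 × 0.994/85.314 ≈ 4.0 m/s.
So the trolley is moving at 4.0 m/s toward the emitter.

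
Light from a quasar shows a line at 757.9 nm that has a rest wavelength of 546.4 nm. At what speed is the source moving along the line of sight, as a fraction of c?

0.316

λ'/λ₀ = 1.3871 > 1 (redshift), so the source is receding.
λ'/λ₀ = √((1 + β)/(1 − β)) for a receding source ⇒ β = (r² − 1)/(r² + 1) with r = λ'/λ₀.
β = (1.9240 − 1)/(1.9240 + 1) ≈ 0.316.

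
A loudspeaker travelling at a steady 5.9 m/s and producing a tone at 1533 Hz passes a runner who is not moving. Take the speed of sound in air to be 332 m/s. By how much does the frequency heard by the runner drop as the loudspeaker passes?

Approaching: f₁ = f · v/(v − v_s) = 1533 × 332/326.1 ≈ 1560.7 Hz.
Receding: f₂ = f · v/(v + v_s) = 1533 × 332/337.9 ≈ 1506.2 Hz.
Drop: f₁ − f₂ = 2f·v·v_s/(v² − v_s²) = 2 × 1533 × 332 × 5.9/(332² − 5.9²) ≈ 54.5 Hz.

54.5 Hz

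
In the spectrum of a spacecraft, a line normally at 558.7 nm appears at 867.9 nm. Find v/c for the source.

0.414c

λ'/λ₀ = 1.5534 > 1 (redshift), so the source is receding.
λ'/λ₀ = √((1 + β)/(1 − β)) for a receding source ⇒ β = (r² − 1)/(r² + 1) with r = λ'/λ₀.
β = (2.4131 − 1)/(2.4131 + 1) ≈ 0.414.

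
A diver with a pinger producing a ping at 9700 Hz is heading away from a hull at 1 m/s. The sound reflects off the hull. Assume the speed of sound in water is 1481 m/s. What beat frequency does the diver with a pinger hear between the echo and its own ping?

13.1 Hz

The hull receives the sound from a moving source: f₁ = f₀ · v/(v + v_e) = 9700 × 1481/1482 ≈ 9693.45 Hz.
On the return leg the diver with a pinger is a moving observer: f₂ = f₁ · (v − v_e)/v = 9693.45 × 1480/1481 ≈ 9686.91 Hz.
Beat against the emitted tone: |f₂ − f₀| = 2v_e·f₀/(v + v_e) = 2 × 1 × 9700/1482 ≈ 13.1 Hz.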